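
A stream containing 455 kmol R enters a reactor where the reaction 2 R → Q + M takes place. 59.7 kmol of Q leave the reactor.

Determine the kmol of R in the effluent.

336 kmol

For Q: n = n₀ + 1ξ → 59.7 = 0 + 1ξ, giving ξ = 59.7 kmol.
Outlet amounts (n = n₀ + ν ξ):
  R: 455 − 2(59.7) = 335.6
  Q: 0 + 1(59.7) = 59.7
  M: 0 + 1(59.7) = 59.7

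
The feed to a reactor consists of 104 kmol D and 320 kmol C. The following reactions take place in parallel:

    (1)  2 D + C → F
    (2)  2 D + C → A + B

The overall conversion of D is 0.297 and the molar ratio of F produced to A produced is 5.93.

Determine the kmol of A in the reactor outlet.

Conversion of D: D consumed = 0.297 × 104 = 30.89 kmol = 2ξ₁ + 2ξ₂.
Selectivity: 1ξ₁ / (1ξ₂) = 5.93 → ξ₁ = 5.93 ξ₂.
Substitute: (2·5.93 + 2) ξ₂ = 30.89 → ξ₂ = 2.229 kmol, ξ₁ = 13.22 kmol.
Outlet amounts (n = n₀ + Σ ν·ξ):
  D: 104 − 2(13.22) − 2(2.229) = 73.11
  C: 320 − 1(13.22) − 1(2.229) = 304.6
  F: 0 + 1(13.22) = 13.22
  A: 0 + 1(2.229) = 2.229
  B: 0 + 1(2.229) = 2.229

2.23 kmol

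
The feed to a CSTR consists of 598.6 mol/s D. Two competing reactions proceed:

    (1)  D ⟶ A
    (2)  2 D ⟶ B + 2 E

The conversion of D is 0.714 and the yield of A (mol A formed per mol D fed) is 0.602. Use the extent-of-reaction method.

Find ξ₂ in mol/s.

ξ₂ = 33.5 mol/s

Yield of A: 1ξ₁ / 598.6 = 0.602 → ξ₁ = 360.4 mol/s.
Conversion of D: 1ξ₁ + 2ξ₂ = 0.714 × 598.6 = 427.4 → ξ₂ = 33.52 mol/s.
Outlet amounts (n = n₀ + Σ ν·ξ):
  D: 598.6 − 1(360.4) − 2(33.52) = 171.2
  A: 0 + 1(360.4) = 360.4
  B: 0 + 1(33.52) = 33.52
  E: 0 + 2(33.52) = 67.04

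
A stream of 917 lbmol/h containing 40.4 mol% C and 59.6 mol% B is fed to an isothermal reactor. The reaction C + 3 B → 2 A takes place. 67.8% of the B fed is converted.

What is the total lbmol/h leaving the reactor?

B reacted = 0.678 × 546.5 = 370.5 lbmol/h; ν_B = −3, so ξ = 370.5/3 = 123.5 lbmol/h.
Outlet amounts (n = n₀ + ν ξ):
  C: 370.5 − 1(123.5) = 247
  B: 546.5 − 3(123.5) = 176
  A: 0 + 2(123.5) = 247
Total out = 247 + 176 + 247 = 670 lbmol/h.

670 lbmol/h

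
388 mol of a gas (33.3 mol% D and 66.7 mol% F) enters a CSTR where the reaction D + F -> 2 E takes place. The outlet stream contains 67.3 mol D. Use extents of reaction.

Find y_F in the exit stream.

0.507

For D: n = n₀ − 1ξ → 67.3 = 129.2 − 1ξ, giving ξ = 61.9 mol.
Outlet amounts (n = n₀ + ν ξ):
  D: 129.2 − 1(61.9) = 67.3
  F: 258.8 − 1(61.9) = 196.9
  E: 0 + 2(61.9) = 123.8
Total out = 388 mol; y_F = 196.9 / 388 = 0.5075.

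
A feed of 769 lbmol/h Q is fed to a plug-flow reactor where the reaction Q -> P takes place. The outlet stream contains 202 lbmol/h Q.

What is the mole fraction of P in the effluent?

0.737

For Q: n = n₀ − 1ξ → 202 = 769 − 1ξ, giving ξ = 567 lbmol/h.
Outlet amounts (n = n₀ + ν ξ):
  Q: 769 − 1(567) = 202
  P: 0 + 1(567) = 567
Total out = 769 lbmol/h; y_P = 567 / 769 = 0.7373.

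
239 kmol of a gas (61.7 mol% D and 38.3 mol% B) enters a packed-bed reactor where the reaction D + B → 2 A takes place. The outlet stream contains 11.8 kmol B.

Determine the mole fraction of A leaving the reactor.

For B: n = n₀ − 1ξ → 11.8 = 91.54 − 1ξ, giving ξ = 79.74 kmol.
Outlet amounts (n = n₀ + ν ξ):
  D: 147.5 − 1(79.74) = 67.73
  B: 91.54 − 1(79.74) = 11.8
  A: 0 + 2(79.74) = 159.5
Total out = 239 kmol; y_A = 159.5 / 239 = 0.6673.

0.667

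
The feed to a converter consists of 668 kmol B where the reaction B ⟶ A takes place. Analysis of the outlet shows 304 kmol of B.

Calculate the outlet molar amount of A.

For B: n = n₀ − 1ξ → 304 = 668 − 1ξ, giving ξ = 364 kmol.
Outlet amounts (n = n₀ + ν ξ):
  B: 668 − 1(364) = 304
  A: 0 + 1(364) = 364

364 kmol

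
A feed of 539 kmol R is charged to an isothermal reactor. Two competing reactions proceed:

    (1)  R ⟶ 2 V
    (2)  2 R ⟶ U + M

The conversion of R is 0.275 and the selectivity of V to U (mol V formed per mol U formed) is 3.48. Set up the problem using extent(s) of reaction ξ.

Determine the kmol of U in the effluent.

Conversion of R: R consumed = 0.275 × 539 = 148.2 kmol = 1ξ₁ + 2ξ₂.
Selectivity: 2ξ₁ / (1ξ₂) = 3.48 → ξ₁ = 1.74 ξ₂.
Substitute: (1·1.74 + 2) ξ₂ = 148.2 → ξ₂ = 39.63 kmol, ξ₁ = 68.96 kmol.
Outlet amounts (n = n₀ + Σ ν·ξ):
  R: 539 − 1(68.96) − 2(39.63) = 390.8
  V: 0 + 2(68.96) = 137.9
  U: 0 + 1(39.63) = 39.63
  M: 0 + 1(39.63) = 39.63

39.6 kmol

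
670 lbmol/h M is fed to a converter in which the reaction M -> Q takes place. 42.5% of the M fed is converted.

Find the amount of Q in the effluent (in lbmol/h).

M reacted = 0.425 × 670 = 284.8 lbmol/h; ν_M = −1, so ξ = 284.8/1 = 284.8 lbmol/h.
Outlet amounts (n = n₀ + ν ξ):
  M: 670 − 1(284.8) = 385.2
  Q: 0 + 1(284.8) = 284.8

285 lbmol/h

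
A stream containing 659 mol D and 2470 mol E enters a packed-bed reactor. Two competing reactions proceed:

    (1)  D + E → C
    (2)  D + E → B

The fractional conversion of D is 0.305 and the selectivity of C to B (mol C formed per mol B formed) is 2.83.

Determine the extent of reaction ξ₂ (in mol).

ξ₂ = 52.5 mol

Conversion of D: D consumed = 0.305 × 659 = 201 mol = 1ξ₁ + 1ξ₂.
Selectivity: 1ξ₁ / (1ξ₂) = 2.83 → ξ₁ = 2.83 ξ₂.
Substitute: (1·2.83 + 1) ξ₂ = 201 → ξ₂ = 52.48 mol, ξ₁ = 148.5 mol.
Outlet amounts (n = n₀ + Σ ν·ξ):
  D: 659 − 1(148.5) − 1(52.48) = 458
  E: 2470 − 1(148.5) − 1(52.48) = 2269
  C: 0 + 1(148.5) = 148.5
  B: 0 + 1(52.48) = 52.48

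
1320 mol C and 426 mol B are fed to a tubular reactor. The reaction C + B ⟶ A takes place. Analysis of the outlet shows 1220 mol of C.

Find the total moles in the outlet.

For C: n = n₀ − 1ξ → 1220 = 1320 − 1ξ, giving ξ = 100 mol.
Outlet amounts (n = n₀ + ν ξ):
  C: 1320 − 1(100) = 1220
  B: 426 − 1(100) = 326
  A: 0 + 1(100) = 100
Total out = 1220 + 326 + 100 = 1646 mol.

1650 mol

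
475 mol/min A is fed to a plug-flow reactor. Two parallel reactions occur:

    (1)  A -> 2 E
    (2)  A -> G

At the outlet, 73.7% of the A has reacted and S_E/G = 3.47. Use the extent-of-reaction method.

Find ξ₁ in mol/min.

ξ₁ = 222 mol/min

Conversion of A: A consumed = 0.737 × 475 = 350.1 mol/min = 1ξ₁ + 1ξ₂.
Selectivity: 2ξ₁ / (1ξ₂) = 3.47 → ξ₁ = 1.735 ξ₂.
Substitute: (1·1.735 + 1) ξ₂ = 350.1 → ξ₂ = 128 mol/min, ξ₁ = 222.1 mol/min.
Outlet amounts (n = n₀ + Σ ν·ξ):
  A: 475 − 1(222.1) − 1(128) = 124.9
  E: 0 + 2(222.1) = 444.2
  G: 0 + 1(128) = 128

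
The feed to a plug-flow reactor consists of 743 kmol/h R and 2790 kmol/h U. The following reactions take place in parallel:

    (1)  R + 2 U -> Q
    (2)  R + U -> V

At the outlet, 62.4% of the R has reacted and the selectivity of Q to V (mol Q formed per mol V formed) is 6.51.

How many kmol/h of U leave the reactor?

1920 kmol/h

Conversion of R: R consumed = 0.624 × 743 = 463.6 kmol/h = 1ξ₁ + 1ξ₂.
Selectivity: 1ξ₁ / (1ξ₂) = 6.51 → ξ₁ = 6.51 ξ₂.
Substitute: (1·6.51 + 1) ξ₂ = 463.6 → ξ₂ = 61.74 kmol/h, ξ₁ = 401.9 kmol/h.
Outlet amounts (n = n₀ + Σ ν·ξ):
  R: 743 − 1(401.9) − 1(61.74) = 279.4
  U: 2790 − 2(401.9) − 1(61.74) = 1924
  Q: 0 + 1(401.9) = 401.9
  V: 0 + 1(61.74) = 61.74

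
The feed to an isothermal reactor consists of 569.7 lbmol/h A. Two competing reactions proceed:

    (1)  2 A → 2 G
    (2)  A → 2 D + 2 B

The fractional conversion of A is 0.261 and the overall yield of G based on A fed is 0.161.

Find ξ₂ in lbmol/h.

ξ₂ = 57 lbmol/h

Yield of G: 2ξ₁ / 569.7 = 0.161 → ξ₁ = 45.86 lbmol/h.
Conversion of A: 2ξ₁ + 1ξ₂ = 0.261 × 569.7 = 148.7 → ξ₂ = 56.97 lbmol/h.
Outlet amounts (n = n₀ + Σ ν·ξ):
  A: 569.7 − 2(45.86) − 1(56.97) = 421
  G: 0 + 2(45.86) = 91.72
  D: 0 + 2(56.97) = 113.9
  B: 0 + 2(56.97) = 113.9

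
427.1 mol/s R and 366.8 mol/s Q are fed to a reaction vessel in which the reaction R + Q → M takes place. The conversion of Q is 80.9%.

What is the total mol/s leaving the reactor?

Q reacted = 0.809 × 366.8 = 296.7 mol/s; ν_Q = −1, so ξ = 296.7/1 = 296.7 mol/s.
Outlet amounts (n = n₀ + ν ξ):
  R: 427.1 − 1(296.7) = 130.4
  Q: 366.8 − 1(296.7) = 70.06
  M: 0 + 1(296.7) = 296.7
Total out = 130.4 + 70.06 + 296.7 = 497.2 mol/s.

497 mol/s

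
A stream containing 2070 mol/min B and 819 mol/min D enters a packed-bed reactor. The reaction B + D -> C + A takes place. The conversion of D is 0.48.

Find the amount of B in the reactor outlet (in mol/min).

1680 mol/min

D reacted = 0.48 × 819 = 393.1 mol/min; ν_D = −1, so ξ = 393.1/1 = 393.1 mol/min.
Outlet amounts (n = n₀ + ν ξ):
  B: 2070 − 1(393.1) = 1677
  D: 819 − 1(393.1) = 425.9
  C: 0 + 1(393.1) = 393.1
  A: 0 + 1(393.1) = 393.1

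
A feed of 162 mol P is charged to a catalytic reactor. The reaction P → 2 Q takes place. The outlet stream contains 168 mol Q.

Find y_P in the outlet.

For Q: n = n₀ + 2ξ → 168 = 0 + 2ξ, giving ξ = 84 mol.
Outlet amounts (n = n₀ + ν ξ):
  P: 162 − 1(84) = 78
  Q: 0 + 2(84) = 168
Total out = 246 mol; y_P = 78 / 246 = 0.3171.

0.317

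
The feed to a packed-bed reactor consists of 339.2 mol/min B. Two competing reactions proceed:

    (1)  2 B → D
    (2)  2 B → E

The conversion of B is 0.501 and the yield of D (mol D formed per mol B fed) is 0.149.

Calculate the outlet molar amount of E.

34.4 mol/min

Yield of D: 1ξ₁ / 339.2 = 0.149 → ξ₁ = 50.54 mol/min.
Conversion of B: 2ξ₁ + 2ξ₂ = 0.501 × 339.2 = 169.9 → ξ₂ = 34.43 mol/min.
Outlet amounts (n = n₀ + Σ ν·ξ):
  B: 339.2 − 2(50.54) − 2(34.43) = 169.3
  D: 0 + 1(50.54) = 50.54
  E: 0 + 1(34.43) = 34.43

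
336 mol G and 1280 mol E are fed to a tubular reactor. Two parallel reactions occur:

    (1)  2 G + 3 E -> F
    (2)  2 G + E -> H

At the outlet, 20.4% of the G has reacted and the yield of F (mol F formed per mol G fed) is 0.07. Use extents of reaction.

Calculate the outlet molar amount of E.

Yield of F: 1ξ₁ / 336 = 0.07 → ξ₁ = 23.52 mol.
Conversion of G: 2ξ₁ + 2ξ₂ = 0.204 × 336 = 68.54 → ξ₂ = 10.75 mol.
Outlet amounts (n = n₀ + Σ ν·ξ):
  G: 336 − 2(23.52) − 2(10.75) = 267.5
  E: 1280 − 3(23.52) − 1(10.75) = 1199
  F: 0 + 1(23.52) = 23.52
  H: 0 + 1(10.75) = 10.75

1200 mol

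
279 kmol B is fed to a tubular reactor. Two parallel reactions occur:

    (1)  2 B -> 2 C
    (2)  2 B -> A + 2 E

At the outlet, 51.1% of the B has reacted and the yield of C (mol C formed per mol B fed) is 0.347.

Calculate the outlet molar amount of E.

Yield of C: 2ξ₁ / 279 = 0.347 → ξ₁ = 48.41 kmol.
Conversion of B: 2ξ₁ + 2ξ₂ = 0.511 × 279 = 142.6 → ξ₂ = 22.88 kmol.
Outlet amounts (n = n₀ + Σ ν·ξ):
  B: 279 − 2(48.41) − 2(22.88) = 136.4
  C: 0 + 2(48.41) = 96.81
  A: 0 + 1(22.88) = 22.88
  E: 0 + 2(22.88) = 45.76

45.8 kmol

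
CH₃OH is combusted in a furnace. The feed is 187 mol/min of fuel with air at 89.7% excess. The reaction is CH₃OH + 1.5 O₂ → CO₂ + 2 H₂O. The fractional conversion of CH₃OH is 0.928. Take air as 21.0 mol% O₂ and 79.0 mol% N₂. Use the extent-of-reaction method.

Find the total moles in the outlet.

2810 mol/min

Stoichiometric O₂ = 1.5 × 187 = 280.5 mol/min; O₂ fed = 280.5 × 1.897 = 532.1 mol/min.
N₂ fed = 532.1 × 79/21 = 2002 mol/min.
Fuel reacted = 0.928 × 187 → ξ = 173.5 mol/min.
Outlet (n = n₀ + ν ξ):
  CH₃OH: 187 − 1(173.5) = 13.46
  O₂: 532.1 − 1.5(173.5) = 271.8
  N₂: 2002 (inert)
  CO₂: 0 + 1(173.5) = 173.5
  H₂O: 0 + 2(173.5) = 347.1
Total out = 13.46 + 271.8 + 2002 + 173.5 + 347.1 = 2808 mol/min.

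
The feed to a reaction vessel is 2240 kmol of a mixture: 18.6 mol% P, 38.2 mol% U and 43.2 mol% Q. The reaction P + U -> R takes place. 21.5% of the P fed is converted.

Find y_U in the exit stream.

P reacted = 0.215 × 416.6 = 89.58 kmol; ν_P = −1, so ξ = 89.58/1 = 89.58 kmol.
Outlet amounts (n = n₀ + ν ξ):
  P: 416.6 − 1(89.58) = 327.1
  U: 855.7 − 1(89.58) = 766.1
  R: 0 + 1(89.58) = 89.58
  Q: 967.7 (inert)
Total out = 2150 kmol; y_U = 766.1 / 2150 = 0.3563.

0.356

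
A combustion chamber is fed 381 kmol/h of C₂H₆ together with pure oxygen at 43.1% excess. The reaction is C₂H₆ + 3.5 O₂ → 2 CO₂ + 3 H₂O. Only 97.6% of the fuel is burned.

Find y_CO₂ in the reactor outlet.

Stoichiometric O₂ = 3.5 × 381 = 1334 kmol/h; O₂ fed = 1334 × 1.431 = 1908 kmol/h.
Fuel reacted = 0.976 × 381 → ξ = 371.9 kmol/h.
Outlet (n = n₀ + ν ξ):
  C₂H₆: 381 − 1(371.9) = 9.144
  O₂: 1908 − 3.5(371.9) = 606.7
  CO₂: 0 + 2(371.9) = 743.7
  H₂O: 0 + 3(371.9) = 1116
Total out = 2475 kmol/h; y_CO₂ = 743.7 / 2475 = 0.3005.

0.3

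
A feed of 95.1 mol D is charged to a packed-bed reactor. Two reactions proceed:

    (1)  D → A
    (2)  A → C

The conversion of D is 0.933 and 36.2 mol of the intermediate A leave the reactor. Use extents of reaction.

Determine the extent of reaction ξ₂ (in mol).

Conversion of D: D consumed = 1ξ₁ = 0.933 × 95.1 → ξ₁ = 88.73 mol.
A balance: n_A = 0 + 1ξ₁ − 1ξ₂ = 36.2 → ξ₂ = (1·88.73 − 36.2)/1 = 52.53 mol.
Outlet amounts (n = n₀ + Σ ν·ξ):
  D: 95.1 − 1(88.73) = 6.372
  A: 0 + 1(88.73) − 1(52.53) = 36.2
  C: 0 + 1(52.53) = 52.53

ξ₂ = 52.5 mol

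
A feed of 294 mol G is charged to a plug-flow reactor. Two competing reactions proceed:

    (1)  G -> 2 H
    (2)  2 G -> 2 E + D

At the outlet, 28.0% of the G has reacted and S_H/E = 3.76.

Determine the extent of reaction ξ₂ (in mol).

Conversion of G: G consumed = 0.28 × 294 = 82.32 mol = 1ξ₁ + 2ξ₂.
Selectivity: 2ξ₁ / (2ξ₂) = 3.76 → ξ₁ = 3.76 ξ₂.
Substitute: (1·3.76 + 2) ξ₂ = 82.32 → ξ₂ = 14.29 mol, ξ₁ = 53.74 mol.
Outlet amounts (n = n₀ + Σ ν·ξ):
  G: 294 − 1(53.74) − 2(14.29) = 211.7
  H: 0 + 2(53.74) = 107.5
  E: 0 + 2(14.29) = 28.58
  D: 0 + 1(14.29) = 14.29

ξ₂ = 14.3 mol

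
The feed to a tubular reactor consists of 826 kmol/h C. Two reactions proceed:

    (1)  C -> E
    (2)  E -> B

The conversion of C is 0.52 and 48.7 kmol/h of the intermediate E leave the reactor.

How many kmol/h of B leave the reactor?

Conversion of C: C consumed = 1ξ₁ = 0.52 × 826 → ξ₁ = 429.5 kmol/h.
E balance: n_E = 0 + 1ξ₁ − 1ξ₂ = 48.7 → ξ₂ = (1·429.5 − 48.7)/1 = 380.8 kmol/h.
Outlet amounts (n = n₀ + Σ ν·ξ):
  C: 826 − 1(429.5) = 396.5
  E: 0 + 1(429.5) − 1(380.8) = 48.7
  B: 0 + 1(380.8) = 380.8

381 kmol/h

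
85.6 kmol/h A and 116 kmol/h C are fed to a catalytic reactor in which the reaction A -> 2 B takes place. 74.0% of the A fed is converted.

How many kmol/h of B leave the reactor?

A reacted = 0.74 × 85.6 = 63.34 kmol/h; ν_A = −1, so ξ = 63.34/1 = 63.34 kmol/h.
Outlet amounts (n = n₀ + ν ξ):
  A: 85.6 − 1(63.34) = 22.26
  B: 0 + 2(63.34) = 126.7
  C: 116 (inert)

127 kmol/h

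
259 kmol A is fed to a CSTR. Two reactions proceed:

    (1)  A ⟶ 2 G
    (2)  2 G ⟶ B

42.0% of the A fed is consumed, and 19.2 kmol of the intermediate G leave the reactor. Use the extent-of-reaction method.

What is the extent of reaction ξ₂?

Conversion of A: A consumed = 1ξ₁ = 0.42 × 259 → ξ₁ = 108.8 kmol.
G balance: n_G = 0 + 2ξ₁ − 2ξ₂ = 19.2 → ξ₂ = (2·108.8 − 19.2)/2 = 99.18 kmol.
Outlet amounts (n = n₀ + Σ ν·ξ):
  A: 259 − 1(108.8) = 150.2
  G: 0 + 2(108.8) − 2(99.18) = 19.2
  B: 0 + 1(99.18) = 99.18

ξ₂ = 99.2 kmol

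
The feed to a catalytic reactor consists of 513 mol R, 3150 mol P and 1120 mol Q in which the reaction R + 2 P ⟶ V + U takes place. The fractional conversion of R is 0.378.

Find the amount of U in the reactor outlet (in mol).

R reacted = 0.378 × 513 = 193.9 mol; ν_R = −1, so ξ = 193.9/1 = 193.9 mol.
Outlet amounts (n = n₀ + ν ξ):
  R: 513 − 1(193.9) = 319.1
  P: 3150 − 2(193.9) = 2762
  V: 0 + 1(193.9) = 193.9
  U: 0 + 1(193.9) = 193.9
  Q: 1120 (inert)

194 mol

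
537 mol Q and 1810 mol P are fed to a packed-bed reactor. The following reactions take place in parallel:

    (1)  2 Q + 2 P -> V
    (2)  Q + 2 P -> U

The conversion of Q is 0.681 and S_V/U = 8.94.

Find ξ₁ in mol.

ξ₁ = 173 mol

Conversion of Q: Q consumed = 0.681 × 537 = 365.7 mol = 2ξ₁ + 1ξ₂.
Selectivity: 1ξ₁ / (1ξ₂) = 8.94 → ξ₁ = 8.94 ξ₂.
Substitute: (2·8.94 + 1) ξ₂ = 365.7 → ξ₂ = 19.37 mol, ξ₁ = 173.2 mol.
Outlet amounts (n = n₀ + Σ ν·ξ):
  Q: 537 − 2(173.2) − 1(19.37) = 171.3
  P: 1810 − 2(173.2) − 2(19.37) = 1425
  V: 0 + 1(173.2) = 173.2
  U: 0 + 1(19.37) = 19.37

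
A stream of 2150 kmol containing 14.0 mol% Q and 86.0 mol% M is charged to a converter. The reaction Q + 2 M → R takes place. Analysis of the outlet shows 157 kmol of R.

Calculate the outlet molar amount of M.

For R: n = n₀ + 1ξ → 157 = 0 + 1ξ, giving ξ = 157 kmol.
Outlet amounts (n = n₀ + ν ξ):
  Q: 301 − 1(157) = 144
  M: 1849 − 2(157) = 1535
  R: 0 + 1(157) = 157

1540 kmol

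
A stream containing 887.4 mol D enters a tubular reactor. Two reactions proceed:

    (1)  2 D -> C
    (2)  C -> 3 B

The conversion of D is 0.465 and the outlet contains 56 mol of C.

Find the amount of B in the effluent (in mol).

451 mol

Conversion of D: D consumed = 2ξ₁ = 0.465 × 887.4 → ξ₁ = 206.3 mol.
C balance: n_C = 0 + 1ξ₁ − 1ξ₂ = 56 → ξ₂ = (1·206.3 − 56)/1 = 150.3 mol.
Outlet amounts (n = n₀ + Σ ν·ξ):
  D: 887.4 − 2(206.3) = 474.8
  C: 0 + 1(206.3) − 1(150.3) = 56
  B: 0 + 3(150.3) = 451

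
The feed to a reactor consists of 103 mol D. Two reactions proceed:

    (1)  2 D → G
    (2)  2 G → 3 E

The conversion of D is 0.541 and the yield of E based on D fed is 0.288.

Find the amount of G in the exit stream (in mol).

8.09 mol

Conversion of D: D consumed = 2ξ₁ = 0.541 × 103 → ξ₁ = 27.86 mol.
Yield of E: 3ξ₂ / 103 = 0.288 → ξ₂ = 9.888 mol.
Outlet amounts (n = n₀ + Σ ν·ξ):
  D: 103 − 2(27.86) = 47.28
  G: 0 + 1(27.86) − 2(9.888) = 8.086
  E: 0 + 3(9.888) = 29.66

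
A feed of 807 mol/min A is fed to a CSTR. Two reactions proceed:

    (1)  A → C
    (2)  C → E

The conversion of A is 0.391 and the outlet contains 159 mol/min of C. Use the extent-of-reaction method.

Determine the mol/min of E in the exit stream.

157 mol/min

Conversion of A: A consumed = 1ξ₁ = 0.391 × 807 → ξ₁ = 315.5 mol/min.
C balance: n_C = 0 + 1ξ₁ − 1ξ₂ = 159 → ξ₂ = (1·315.5 − 159)/1 = 156.5 mol/min.
Outlet amounts (n = n₀ + Σ ν·ξ):
  A: 807 − 1(315.5) = 491.5
  C: 0 + 1(315.5) − 1(156.5) = 159
  E: 0 + 1(156.5) = 156.5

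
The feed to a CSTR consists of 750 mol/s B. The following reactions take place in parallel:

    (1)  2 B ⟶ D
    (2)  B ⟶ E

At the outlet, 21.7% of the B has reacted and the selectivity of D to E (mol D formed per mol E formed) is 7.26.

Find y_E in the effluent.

Conversion of B: B consumed = 0.217 × 750 = 162.8 mol/s = 2ξ₁ + 1ξ₂.
Selectivity: 1ξ₁ / (1ξ₂) = 7.26 → ξ₁ = 7.26 ξ₂.
Substitute: (2·7.26 + 1) ξ₂ = 162.8 → ξ₂ = 10.49 mol/s, ξ₁ = 76.13 mol/s.
Outlet amounts (n = n₀ + Σ ν·ξ):
  B: 750 − 2(76.13) − 1(10.49) = 587.2
  D: 0 + 1(76.13) = 76.13
  E: 0 + 1(10.49) = 10.49
Total out = 673.9 mol/s; y_E = 10.49 / 673.9 = 0.01556.

0.0156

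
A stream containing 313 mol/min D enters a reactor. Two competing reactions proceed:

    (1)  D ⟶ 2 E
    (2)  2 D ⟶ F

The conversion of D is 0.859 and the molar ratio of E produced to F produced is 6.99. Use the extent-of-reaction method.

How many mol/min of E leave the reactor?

342 mol/min

Conversion of D: D consumed = 0.859 × 313 = 268.9 mol/min = 1ξ₁ + 2ξ₂.
Selectivity: 2ξ₁ / (1ξ₂) = 6.99 → ξ₁ = 3.495 ξ₂.
Substitute: (1·3.495 + 2) ξ₂ = 268.9 → ξ₂ = 48.93 mol/min, ξ₁ = 171 mol/min.
Outlet amounts (n = n₀ + Σ ν·ξ):
  D: 313 − 1(171) − 2(48.93) = 44.13
  E: 0 + 2(171) = 342
  F: 0 + 1(48.93) = 48.93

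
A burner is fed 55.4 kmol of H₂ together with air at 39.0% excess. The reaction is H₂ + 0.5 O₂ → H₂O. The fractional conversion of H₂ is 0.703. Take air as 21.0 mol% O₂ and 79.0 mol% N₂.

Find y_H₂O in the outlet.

Stoichiometric O₂ = 0.5 × 55.4 = 27.7 kmol; O₂ fed = 27.7 × 1.390 = 38.5 kmol.
N₂ fed = 38.5 × 79/21 = 144.8 kmol.
Fuel reacted = 0.703 × 55.4 → ξ = 38.95 kmol.
Outlet (n = n₀ + ν ξ):
  H₂: 55.4 − 1(38.95) = 16.45
  O₂: 38.5 − 0.5(38.95) = 19.03
  N₂: 144.8 (inert)
  H₂O: 0 + 1(38.95) = 38.95
Total out = 219.3 kmol; y_H₂O = 38.95 / 219.3 = 0.1776.

0.178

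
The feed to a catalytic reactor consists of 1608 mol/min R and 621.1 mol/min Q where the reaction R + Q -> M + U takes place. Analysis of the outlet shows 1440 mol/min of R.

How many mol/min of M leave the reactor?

For R: n = n₀ − 1ξ → 1440 = 1608 − 1ξ, giving ξ = 168 mol/min.
Outlet amounts (n = n₀ + ν ξ):
  R: 1608 − 1(168) = 1440
  Q: 621.1 − 1(168) = 453.1
  M: 0 + 1(168) = 168
  U: 0 + 1(168) = 168

168 mol/min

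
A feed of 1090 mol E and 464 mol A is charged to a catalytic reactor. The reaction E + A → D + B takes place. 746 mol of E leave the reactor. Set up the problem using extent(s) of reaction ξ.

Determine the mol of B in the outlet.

For E: n = n₀ − 1ξ → 746 = 1090 − 1ξ, giving ξ = 344 mol.
Outlet amounts (n = n₀ + ν ξ):
  E: 1090 − 1(344) = 746
  A: 464 − 1(344) = 120
  D: 0 + 1(344) = 344
  B: 0 + 1(344) = 344

344 mol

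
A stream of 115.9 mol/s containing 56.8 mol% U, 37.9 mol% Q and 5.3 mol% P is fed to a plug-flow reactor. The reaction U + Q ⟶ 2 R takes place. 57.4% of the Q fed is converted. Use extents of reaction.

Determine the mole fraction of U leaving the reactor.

0.35

Q reacted = 0.574 × 43.93 = 25.21 mol/s; ν_Q = −1, so ξ = 25.21/1 = 25.21 mol/s.
Outlet amounts (n = n₀ + ν ξ):
  U: 65.83 − 1(25.21) = 40.62
  Q: 43.93 − 1(25.21) = 18.71
  R: 0 + 2(25.21) = 50.43
  P: 6.143 (inert)
Total out = 115.9 mol/s; y_U = 40.62 / 115.9 = 0.3505.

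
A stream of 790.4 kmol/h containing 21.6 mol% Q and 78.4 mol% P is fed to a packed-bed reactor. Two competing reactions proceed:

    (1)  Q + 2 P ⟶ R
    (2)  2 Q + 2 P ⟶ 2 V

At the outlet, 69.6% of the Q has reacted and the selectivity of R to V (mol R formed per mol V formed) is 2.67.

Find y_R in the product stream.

Conversion of Q: Q consumed = 0.696 × 170.7 = 118.8 kmol/h = 1ξ₁ + 2ξ₂.
Selectivity: 1ξ₁ / (2ξ₂) = 2.67 → ξ₁ = 5.34 ξ₂.
Substitute: (1·5.34 + 2) ξ₂ = 118.8 → ξ₂ = 16.19 kmol/h, ξ₁ = 86.45 kmol/h.
Outlet amounts (n = n₀ + Σ ν·ξ):
  Q: 170.7 − 1(86.45) − 2(16.19) = 51.9
  P: 619.7 − 2(86.45) − 2(16.19) = 414.4
  R: 0 + 1(86.45) = 86.45
  V: 0 + 2(16.19) = 32.38
Total out = 585.1 kmol/h; y_R = 86.45 / 585.1 = 0.1477.

0.148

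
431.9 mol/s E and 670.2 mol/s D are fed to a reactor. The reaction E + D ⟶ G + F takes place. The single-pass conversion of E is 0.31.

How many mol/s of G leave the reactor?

134 mol/s

E reacted = 0.31 × 431.9 = 133.9 mol/s; ν_E = −1, so ξ = 133.9/1 = 133.9 mol/s.
Outlet amounts (n = n₀ + ν ξ):
  E: 431.9 − 1(133.9) = 298
  D: 670.2 − 1(133.9) = 536.3
  G: 0 + 1(133.9) = 133.9
  F: 0 + 1(133.9) = 133.9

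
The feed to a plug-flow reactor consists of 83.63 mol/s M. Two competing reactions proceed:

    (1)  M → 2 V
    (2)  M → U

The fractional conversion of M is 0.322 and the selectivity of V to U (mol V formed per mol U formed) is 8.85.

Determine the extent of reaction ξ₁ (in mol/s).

ξ₁ = 22 mol/s

Conversion of M: M consumed = 0.322 × 83.63 = 26.93 mol/s = 1ξ₁ + 1ξ₂.
Selectivity: 2ξ₁ / (1ξ₂) = 8.85 → ξ₁ = 4.425 ξ₂.
Substitute: (1·4.425 + 1) ξ₂ = 26.93 → ξ₂ = 4.964 mol/s, ξ₁ = 21.97 mol/s.
Outlet amounts (n = n₀ + Σ ν·ξ):
  M: 83.63 − 1(21.97) − 1(4.964) = 56.7
  V: 0 + 2(21.97) = 43.93
  U: 0 + 1(4.964) = 4.964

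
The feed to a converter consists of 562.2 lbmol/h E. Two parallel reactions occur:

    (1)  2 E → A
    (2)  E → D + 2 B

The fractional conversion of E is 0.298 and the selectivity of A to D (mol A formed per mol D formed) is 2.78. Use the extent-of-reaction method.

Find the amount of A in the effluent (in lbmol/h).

71 lbmol/h

Conversion of E: E consumed = 0.298 × 562.2 = 167.5 lbmol/h = 2ξ₁ + 1ξ₂.
Selectivity: 1ξ₁ / (1ξ₂) = 2.78 → ξ₁ = 2.78 ξ₂.
Substitute: (2·2.78 + 1) ξ₂ = 167.5 → ξ₂ = 25.54 lbmol/h, ξ₁ = 71 lbmol/h.
Outlet amounts (n = n₀ + Σ ν·ξ):
  E: 562.2 − 2(71) − 1(25.54) = 394.7
  A: 0 + 1(71) = 71
  D: 0 + 1(25.54) = 25.54
  B: 0 + 2(25.54) = 51.08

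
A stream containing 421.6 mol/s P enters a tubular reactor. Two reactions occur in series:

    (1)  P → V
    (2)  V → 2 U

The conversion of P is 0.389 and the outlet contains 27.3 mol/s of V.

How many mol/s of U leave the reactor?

Conversion of P: P consumed = 1ξ₁ = 0.389 × 421.6 → ξ₁ = 164 mol/s.
V balance: n_V = 0 + 1ξ₁ − 1ξ₂ = 27.3 → ξ₂ = (1·164 − 27.3)/1 = 136.7 mol/s.
Outlet amounts (n = n₀ + Σ ν·ξ):
  P: 421.6 − 1(164) = 257.6
  V: 0 + 1(164) − 1(136.7) = 27.3
  U: 0 + 2(136.7) = 273.4

273 mol/s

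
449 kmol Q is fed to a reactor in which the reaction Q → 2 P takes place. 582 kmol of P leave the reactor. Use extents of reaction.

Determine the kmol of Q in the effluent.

158 kmol

For P: n = n₀ + 2ξ → 582 = 0 + 2ξ, giving ξ = 291 kmol.
Outlet amounts (n = n₀ + ν ξ):
  Q: 449 − 1(291) = 158
  P: 0 + 2(291) = 582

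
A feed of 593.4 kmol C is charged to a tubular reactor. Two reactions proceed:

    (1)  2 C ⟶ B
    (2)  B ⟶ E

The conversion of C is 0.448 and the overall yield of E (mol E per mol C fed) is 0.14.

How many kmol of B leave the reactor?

49.8 kmol

Conversion of C: C consumed = 2ξ₁ = 0.448 × 593.4 → ξ₁ = 132.9 kmol.
Yield of E: 1ξ₂ / 593.4 = 0.14 → ξ₂ = 83.08 kmol.
Outlet amounts (n = n₀ + Σ ν·ξ):
  C: 593.4 − 2(132.9) = 327.6
  B: 0 + 1(132.9) − 1(83.08) = 49.85
  E: 0 + 1(83.08) = 83.08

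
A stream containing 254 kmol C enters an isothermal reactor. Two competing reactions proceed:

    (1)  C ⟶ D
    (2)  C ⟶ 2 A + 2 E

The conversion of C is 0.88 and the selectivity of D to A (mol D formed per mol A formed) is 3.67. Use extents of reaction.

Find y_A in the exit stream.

Conversion of C: C consumed = 0.88 × 254 = 223.5 kmol = 1ξ₁ + 1ξ₂.
Selectivity: 1ξ₁ / (2ξ₂) = 3.67 → ξ₁ = 7.34 ξ₂.
Substitute: (1·7.34 + 1) ξ₂ = 223.5 → ξ₂ = 26.8 kmol, ξ₁ = 196.7 kmol.
Outlet amounts (n = n₀ + Σ ν·ξ):
  C: 254 − 1(196.7) − 1(26.8) = 30.48
  D: 0 + 1(196.7) = 196.7
  A: 0 + 2(26.8) = 53.6
  E: 0 + 2(26.8) = 53.6
Total out = 334.4 kmol; y_A = 53.6 / 334.4 = 0.1603.

0.16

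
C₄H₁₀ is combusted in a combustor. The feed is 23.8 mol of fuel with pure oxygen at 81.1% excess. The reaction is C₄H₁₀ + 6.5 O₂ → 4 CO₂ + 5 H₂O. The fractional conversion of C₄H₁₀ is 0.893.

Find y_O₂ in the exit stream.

Stoichiometric O₂ = 6.5 × 23.8 = 154.7 mol; O₂ fed = 154.7 × 1.811 = 280.2 mol.
Fuel reacted = 0.893 × 23.8 → ξ = 21.25 mol.
Outlet (n = n₀ + ν ξ):
  C₄H₁₀: 23.8 − 1(21.25) = 2.547
  O₂: 280.2 − 6.5(21.25) = 142
  CO₂: 0 + 4(21.25) = 85.01
  H₂O: 0 + 5(21.25) = 106.3
Total out = 335.8 mol; y_O₂ = 142 / 335.8 = 0.4229.

0.423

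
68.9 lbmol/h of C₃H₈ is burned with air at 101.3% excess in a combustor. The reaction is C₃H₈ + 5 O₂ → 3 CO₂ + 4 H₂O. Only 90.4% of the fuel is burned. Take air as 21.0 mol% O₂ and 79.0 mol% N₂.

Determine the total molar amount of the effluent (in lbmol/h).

3430 lbmol/h

Stoichiometric O₂ = 5 × 68.9 = 344.5 lbmol/h; O₂ fed = 344.5 × 2.013 = 693.5 lbmol/h.
N₂ fed = 693.5 × 79/21 = 2609 lbmol/h.
Fuel reacted = 0.904 × 68.9 → ξ = 62.29 lbmol/h.
Outlet (n = n₀ + ν ξ):
  C₃H₈: 68.9 − 1(62.29) = 6.614
  O₂: 693.5 − 5(62.29) = 382.1
  N₂: 2609 (inert)
  CO₂: 0 + 3(62.29) = 186.9
  H₂O: 0 + 4(62.29) = 249.1
Total out = 6.614 + 382.1 + 2609 + 186.9 + 249.1 = 3433 lbmol/h.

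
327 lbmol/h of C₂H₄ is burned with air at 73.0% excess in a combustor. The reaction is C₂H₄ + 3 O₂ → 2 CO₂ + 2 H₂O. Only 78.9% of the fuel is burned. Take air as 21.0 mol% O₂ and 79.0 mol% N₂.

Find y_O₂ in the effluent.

0.11

Stoichiometric O₂ = 3 × 327 = 981 lbmol/h; O₂ fed = 981 × 1.730 = 1697 lbmol/h.
N₂ fed = 1697 × 79/21 = 6384 lbmol/h.
Fuel reacted = 0.789 × 327 → ξ = 258 lbmol/h.
Outlet (n = n₀ + ν ξ):
  C₂H₄: 327 − 1(258) = 69
  O₂: 1697 − 3(258) = 923.1
  N₂: 6384 (inert)
  CO₂: 0 + 2(258) = 516
  H₂O: 0 + 2(258) = 516
Total out = 8409 lbmol/h; y_O₂ = 923.1 / 8409 = 0.1098.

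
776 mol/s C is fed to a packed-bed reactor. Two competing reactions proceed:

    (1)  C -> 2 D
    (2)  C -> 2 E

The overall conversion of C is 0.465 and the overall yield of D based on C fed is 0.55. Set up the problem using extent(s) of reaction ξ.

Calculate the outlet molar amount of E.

Yield of D: 2ξ₁ / 776 = 0.55 → ξ₁ = 213.4 mol/s.
Conversion of C: 1ξ₁ + 1ξ₂ = 0.465 × 776 = 360.8 → ξ₂ = 147.4 mol/s.
Outlet amounts (n = n₀ + Σ ν·ξ):
  C: 776 − 1(213.4) − 1(147.4) = 415.2
  D: 0 + 2(213.4) = 426.8
  E: 0 + 2(147.4) = 294.9

295 mol/s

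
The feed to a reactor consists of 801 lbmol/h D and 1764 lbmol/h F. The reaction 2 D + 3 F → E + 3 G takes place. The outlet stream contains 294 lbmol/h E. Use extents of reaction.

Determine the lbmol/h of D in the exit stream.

213 lbmol/h

For E: n = n₀ + 1ξ → 294 = 0 + 1ξ, giving ξ = 294 lbmol/h.
Outlet amounts (n = n₀ + ν ξ):
  D: 801 − 2(294) = 213
  F: 1764 − 3(294) = 882
  E: 0 + 1(294) = 294
  G: 0 + 3(294) = 882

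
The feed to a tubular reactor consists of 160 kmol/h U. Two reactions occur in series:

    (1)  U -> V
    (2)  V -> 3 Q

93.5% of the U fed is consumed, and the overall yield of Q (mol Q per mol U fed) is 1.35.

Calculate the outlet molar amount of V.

Conversion of U: U consumed = 1ξ₁ = 0.935 × 160 → ξ₁ = 149.6 kmol/h.
Yield of Q: 3ξ₂ / 160 = 1.35 → ξ₂ = 72 kmol/h.
Outlet amounts (n = n₀ + Σ ν·ξ):
  U: 160 − 1(149.6) = 10.4
  V: 0 + 1(149.6) − 1(72) = 77.6
  Q: 0 + 3(72) = 216

77.6 kmol/h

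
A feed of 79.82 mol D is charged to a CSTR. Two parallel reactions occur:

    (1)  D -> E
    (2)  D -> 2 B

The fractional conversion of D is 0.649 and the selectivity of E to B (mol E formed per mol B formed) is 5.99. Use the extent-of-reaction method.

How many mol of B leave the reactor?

Conversion of D: D consumed = 0.649 × 79.82 = 51.8 mol = 1ξ₁ + 1ξ₂.
Selectivity: 1ξ₁ / (2ξ₂) = 5.99 → ξ₁ = 11.98 ξ₂.
Substitute: (1·11.98 + 1) ξ₂ = 51.8 → ξ₂ = 3.991 mol, ξ₁ = 47.81 mol.
Outlet amounts (n = n₀ + Σ ν·ξ):
  D: 79.82 − 1(47.81) − 1(3.991) = 28.02
  E: 0 + 1(47.81) = 47.81
  B: 0 + 2(3.991) = 7.982

7.98 mol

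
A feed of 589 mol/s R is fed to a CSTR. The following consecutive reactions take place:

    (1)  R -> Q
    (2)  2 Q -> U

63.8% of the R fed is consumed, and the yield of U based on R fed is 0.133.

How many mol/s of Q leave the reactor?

Conversion of R: R consumed = 1ξ₁ = 0.638 × 589 → ξ₁ = 375.8 mol/s.
Yield of U: 1ξ₂ / 589 = 0.133 → ξ₂ = 78.34 mol/s.
Outlet amounts (n = n₀ + Σ ν·ξ):
  R: 589 − 1(375.8) = 213.2
  Q: 0 + 1(375.8) − 2(78.34) = 219.1
  U: 0 + 1(78.34) = 78.34

219 mol/s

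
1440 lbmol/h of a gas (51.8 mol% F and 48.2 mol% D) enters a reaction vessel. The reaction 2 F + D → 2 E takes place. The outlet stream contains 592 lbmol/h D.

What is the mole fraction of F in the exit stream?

0.405

For D: n = n₀ − 1ξ → 592 = 694.1 − 1ξ, giving ξ = 102.1 lbmol/h.
Outlet amounts (n = n₀ + ν ξ):
  F: 745.9 − 2(102.1) = 541.8
  D: 694.1 − 1(102.1) = 592
  E: 0 + 2(102.1) = 204.2
Total out = 1338 lbmol/h; y_F = 541.8 / 1338 = 0.4049.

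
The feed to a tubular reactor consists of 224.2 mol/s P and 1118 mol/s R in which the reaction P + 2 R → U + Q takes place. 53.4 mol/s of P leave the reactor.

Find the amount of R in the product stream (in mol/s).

For P: n = n₀ − 1ξ → 53.4 = 224.2 − 1ξ, giving ξ = 170.8 mol/s.
Outlet amounts (n = n₀ + ν ξ):
  P: 224.2 − 1(170.8) = 53.4
  R: 1118 − 2(170.8) = 776.4
  U: 0 + 1(170.8) = 170.8
  Q: 0 + 1(170.8) = 170.8

776 mol/s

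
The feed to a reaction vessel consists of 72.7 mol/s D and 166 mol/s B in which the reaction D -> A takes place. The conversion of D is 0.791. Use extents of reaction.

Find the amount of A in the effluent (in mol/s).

D reacted = 0.791 × 72.7 = 57.51 mol/s; ν_D = −1, so ξ = 57.51/1 = 57.51 mol/s.
Outlet amounts (n = n₀ + ν ξ):
  D: 72.7 − 1(57.51) = 15.19
  A: 0 + 1(57.51) = 57.51
  B: 166 (inert)

57.5 mol/s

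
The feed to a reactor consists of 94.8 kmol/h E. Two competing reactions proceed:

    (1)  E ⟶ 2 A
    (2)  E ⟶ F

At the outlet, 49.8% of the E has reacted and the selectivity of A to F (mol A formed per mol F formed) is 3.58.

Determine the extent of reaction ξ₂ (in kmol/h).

Conversion of E: E consumed = 0.498 × 94.8 = 47.21 kmol/h = 1ξ₁ + 1ξ₂.
Selectivity: 2ξ₁ / (1ξ₂) = 3.58 → ξ₁ = 1.79 ξ₂.
Substitute: (1·1.79 + 1) ξ₂ = 47.21 → ξ₂ = 16.92 kmol/h, ξ₁ = 30.29 kmol/h.
Outlet amounts (n = n₀ + Σ ν·ξ):
  E: 94.8 − 1(30.29) − 1(16.92) = 47.59
  A: 0 + 2(30.29) = 60.58
  F: 0 + 1(16.92) = 16.92

ξ₂ = 16.9 kmol/h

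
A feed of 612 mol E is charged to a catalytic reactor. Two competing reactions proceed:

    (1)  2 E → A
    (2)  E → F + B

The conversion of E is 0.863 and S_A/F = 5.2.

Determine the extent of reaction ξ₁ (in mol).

ξ₁ = 241 mol

Conversion of E: E consumed = 0.863 × 612 = 528.2 mol = 2ξ₁ + 1ξ₂.
Selectivity: 1ξ₁ / (1ξ₂) = 5.2 → ξ₁ = 5.2 ξ₂.
Substitute: (2·5.2 + 1) ξ₂ = 528.2 → ξ₂ = 46.33 mol, ξ₁ = 240.9 mol.
Outlet amounts (n = n₀ + Σ ν·ξ):
  E: 612 − 2(240.9) − 1(46.33) = 83.84
  A: 0 + 1(240.9) = 240.9
  F: 0 + 1(46.33) = 46.33
  B: 0 + 1(46.33) = 46.33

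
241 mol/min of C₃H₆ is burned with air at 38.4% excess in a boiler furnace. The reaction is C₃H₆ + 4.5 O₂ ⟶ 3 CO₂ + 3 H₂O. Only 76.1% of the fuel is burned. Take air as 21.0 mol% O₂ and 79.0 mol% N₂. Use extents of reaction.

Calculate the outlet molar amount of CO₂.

Stoichiometric O₂ = 4.5 × 241 = 1084 mol/min; O₂ fed = 1084 × 1.384 = 1501 mol/min.
N₂ fed = 1501 × 79/21 = 5646 mol/min.
Fuel reacted = 0.761 × 241 → ξ = 183.4 mol/min.
Outlet (n = n₀ + ν ξ):
  C₃H₆: 241 − 1(183.4) = 57.6
  O₂: 1501 − 4.5(183.4) = 675.6
  N₂: 5646 (inert)
  CO₂: 0 + 3(183.4) = 550.2
  H₂O: 0 + 3(183.4) = 550.2

550 mol/min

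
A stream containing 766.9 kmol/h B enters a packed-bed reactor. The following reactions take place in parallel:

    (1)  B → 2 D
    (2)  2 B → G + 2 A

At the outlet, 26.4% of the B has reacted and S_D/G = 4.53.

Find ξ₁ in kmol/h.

ξ₁ = 108 kmol/h

Conversion of B: B consumed = 0.264 × 766.9 = 202.5 kmol/h = 1ξ₁ + 2ξ₂.
Selectivity: 2ξ₁ / (1ξ₂) = 4.53 → ξ₁ = 2.265 ξ₂.
Substitute: (1·2.265 + 2) ξ₂ = 202.5 → ξ₂ = 47.47 kmol/h, ξ₁ = 107.5 kmol/h.
Outlet amounts (n = n₀ + Σ ν·ξ):
  B: 766.9 − 1(107.5) − 2(47.47) = 564.4
  D: 0 + 2(107.5) = 215
  G: 0 + 1(47.47) = 47.47
  A: 0 + 2(47.47) = 94.94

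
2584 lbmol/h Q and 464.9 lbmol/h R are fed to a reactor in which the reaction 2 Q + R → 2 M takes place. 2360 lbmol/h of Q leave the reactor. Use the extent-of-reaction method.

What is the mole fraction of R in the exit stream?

For Q: n = n₀ − 2ξ → 2360 = 2584 − 2ξ, giving ξ = 112 lbmol/h.
Outlet amounts (n = n₀ + ν ξ):
  Q: 2584 − 2(112) = 2360
  R: 464.9 − 1(112) = 352.9
  M: 0 + 2(112) = 224
Total out = 2937 lbmol/h; y_R = 352.9 / 2937 = 0.1202.

0.12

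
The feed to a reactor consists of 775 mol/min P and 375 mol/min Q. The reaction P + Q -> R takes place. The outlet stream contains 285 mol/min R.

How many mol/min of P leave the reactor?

For R: n = n₀ + 1ξ → 285 = 0 + 1ξ, giving ξ = 285 mol/min.
Outlet amounts (n = n₀ + ν ξ):
  P: 775 − 1(285) = 490
  Q: 375 − 1(285) = 90
  R: 0 + 1(285) = 285

490 mol/min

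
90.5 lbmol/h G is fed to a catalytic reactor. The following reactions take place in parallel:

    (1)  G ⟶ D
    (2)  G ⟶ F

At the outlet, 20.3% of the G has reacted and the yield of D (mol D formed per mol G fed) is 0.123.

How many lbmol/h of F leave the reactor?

Yield of D: 1ξ₁ / 90.5 = 0.123 → ξ₁ = 11.13 lbmol/h.
Conversion of G: 1ξ₁ + 1ξ₂ = 0.203 × 90.5 = 18.37 → ξ₂ = 7.24 lbmol/h.
Outlet amounts (n = n₀ + Σ ν·ξ):
  G: 90.5 − 1(11.13) − 1(7.24) = 72.13
  D: 0 + 1(11.13) = 11.13
  F: 0 + 1(7.24) = 7.24

7.24 lbmol/h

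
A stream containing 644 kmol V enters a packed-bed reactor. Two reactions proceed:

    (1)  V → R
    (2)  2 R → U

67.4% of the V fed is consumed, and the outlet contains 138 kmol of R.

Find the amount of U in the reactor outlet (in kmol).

148 kmol

Conversion of V: V consumed = 1ξ₁ = 0.674 × 644 → ξ₁ = 434.1 kmol.
R balance: n_R = 0 + 1ξ₁ − 2ξ₂ = 138 → ξ₂ = (1·434.1 − 138)/2 = 148 kmol.
Outlet amounts (n = n₀ + Σ ν·ξ):
  V: 644 − 1(434.1) = 209.9
  R: 0 + 1(434.1) − 2(148) = 138
  U: 0 + 1(148) = 148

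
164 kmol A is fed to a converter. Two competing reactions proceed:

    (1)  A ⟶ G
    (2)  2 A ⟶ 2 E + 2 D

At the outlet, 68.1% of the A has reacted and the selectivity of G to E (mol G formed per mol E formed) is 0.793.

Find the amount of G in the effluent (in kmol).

Conversion of A: A consumed = 0.681 × 164 = 111.7 kmol = 1ξ₁ + 2ξ₂.
Selectivity: 1ξ₁ / (2ξ₂) = 0.793 → ξ₁ = 1.586 ξ₂.
Substitute: (1·1.586 + 2) ξ₂ = 111.7 → ξ₂ = 31.14 kmol, ξ₁ = 49.4 kmol.
Outlet amounts (n = n₀ + Σ ν·ξ):
  A: 164 − 1(49.4) − 2(31.14) = 52.32
  G: 0 + 1(49.4) = 49.4
  E: 0 + 2(31.14) = 62.29
  D: 0 + 2(31.14) = 62.29

49.4 kmol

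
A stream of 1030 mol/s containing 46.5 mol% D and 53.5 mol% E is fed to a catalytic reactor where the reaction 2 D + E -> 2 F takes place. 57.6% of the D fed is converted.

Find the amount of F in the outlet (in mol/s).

D reacted = 0.576 × 478.9 = 275.9 mol/s; ν_D = −2, so ξ = 275.9/2 = 137.9 mol/s.
Outlet amounts (n = n₀ + ν ξ):
  D: 478.9 − 2(137.9) = 203.1
  E: 551 − 1(137.9) = 413.1
  F: 0 + 2(137.9) = 275.9

276 mol/s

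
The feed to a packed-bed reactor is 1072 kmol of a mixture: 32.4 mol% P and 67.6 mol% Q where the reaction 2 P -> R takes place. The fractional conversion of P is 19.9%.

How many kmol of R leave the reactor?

34.6 kmol

P reacted = 0.199 × 347.3 = 69.12 kmol; ν_P = −2, so ξ = 69.12/2 = 34.56 kmol.
Outlet amounts (n = n₀ + ν ξ):
  P: 347.3 − 2(34.56) = 278.2
  R: 0 + 1(34.56) = 34.56
  Q: 724.7 (inert)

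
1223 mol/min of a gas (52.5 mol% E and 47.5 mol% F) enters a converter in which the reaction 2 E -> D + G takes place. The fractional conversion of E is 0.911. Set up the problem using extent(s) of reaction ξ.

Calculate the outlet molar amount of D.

292 mol/min

E reacted = 0.911 × 642.1 = 584.9 mol/min; ν_E = −2, so ξ = 584.9/2 = 292.5 mol/min.
Outlet amounts (n = n₀ + ν ξ):
  E: 642.1 − 2(292.5) = 57.14
  D: 0 + 1(292.5) = 292.5
  G: 0 + 1(292.5) = 292.5
  F: 580.9 (inert)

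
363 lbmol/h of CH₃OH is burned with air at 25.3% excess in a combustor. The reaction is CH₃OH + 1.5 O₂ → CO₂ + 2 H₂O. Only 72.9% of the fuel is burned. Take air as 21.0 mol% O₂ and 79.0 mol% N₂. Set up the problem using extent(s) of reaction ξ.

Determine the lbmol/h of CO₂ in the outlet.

265 lbmol/h

Stoichiometric O₂ = 1.5 × 363 = 544.5 lbmol/h; O₂ fed = 544.5 × 1.253 = 682.3 lbmol/h.
N₂ fed = 682.3 × 79/21 = 2567 lbmol/h.
Fuel reacted = 0.729 × 363 → ξ = 264.6 lbmol/h.
Outlet (n = n₀ + ν ξ):
  CH₃OH: 363 − 1(264.6) = 98.37
  O₂: 682.3 − 1.5(264.6) = 285.3
  N₂: 2567 (inert)
  CO₂: 0 + 1(264.6) = 264.6
  H₂O: 0 + 2(264.6) = 529.3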